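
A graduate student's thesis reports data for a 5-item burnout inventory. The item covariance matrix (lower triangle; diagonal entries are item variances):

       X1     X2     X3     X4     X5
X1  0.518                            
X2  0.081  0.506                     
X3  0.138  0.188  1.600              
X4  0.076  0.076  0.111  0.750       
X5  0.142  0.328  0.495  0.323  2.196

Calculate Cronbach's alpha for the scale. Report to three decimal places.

ΣVar(i) = 0.518 + 0.506 + 1.600 + 0.750 + 2.196 = 5.570
Sum of the distinct covariances = 1.958
σ²_T = 5.570 + 2 × 1.958 = 9.486
α = (k/(k−1))·(1 − ΣVar(i)/σ²_T) = (5/4)·(1 − 5.570/9.486) = 0.516

Cronbach's alpha = 0.516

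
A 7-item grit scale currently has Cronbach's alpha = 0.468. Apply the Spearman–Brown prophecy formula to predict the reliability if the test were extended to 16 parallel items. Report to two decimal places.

Length factor m = 16/7 = 2.2857
α' = m·α / (1 + (m−1)·α)
   = 16/7 × 0.468 / (1 + (16/7 − 1) × 0.468)
   = 1.0697 / 1.6017 = 0.67

predicted reliability = 0.67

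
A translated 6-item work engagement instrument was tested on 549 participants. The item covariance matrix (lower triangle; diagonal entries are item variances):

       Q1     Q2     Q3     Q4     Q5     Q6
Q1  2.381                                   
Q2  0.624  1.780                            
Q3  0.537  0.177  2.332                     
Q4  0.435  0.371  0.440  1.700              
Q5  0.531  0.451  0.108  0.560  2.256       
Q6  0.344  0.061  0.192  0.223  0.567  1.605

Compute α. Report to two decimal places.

Σσᵢ² = 2.381 + 1.780 + 2.332 + 1.700 + 2.256 + 1.605 = 12.054
Σ_{i<j} σ_ij = 5.621
σ²_total = 12.054 + 2 × 5.621 = 23.296
α = (k/(k−1))·(1 − Σσᵢ²/σ²_total) = (6/5)·(1 − 12.054/23.296) = 0.58

α = 0.58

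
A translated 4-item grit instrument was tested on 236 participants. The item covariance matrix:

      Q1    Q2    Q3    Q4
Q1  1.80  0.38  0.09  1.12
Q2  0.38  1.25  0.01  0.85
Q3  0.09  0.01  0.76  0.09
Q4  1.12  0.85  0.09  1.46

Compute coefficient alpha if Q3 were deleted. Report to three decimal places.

α = 0.765

Remaining items: Q1, Q2, Q4 (k = 3).
sum of item variances = 1.80 + 1.25 + 1.46 = 4.51
Var(T) = 4.51 + 2 × 2.35 = 9.21
α (item deleted) = (3/2)·(1 − 4.51/9.21) = 0.765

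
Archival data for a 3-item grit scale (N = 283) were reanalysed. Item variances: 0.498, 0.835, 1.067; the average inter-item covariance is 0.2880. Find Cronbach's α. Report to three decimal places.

Σσ²ᵢ = 0.498 + 0.835 + 1.067 = 2.400
Sum of the 3 distinct covariances = 3 × 0.2880 = 0.8640
σ²_total = Σσ²ᵢ + 2·Σcov = 2.400 + 2 × 0.8640 = 4.1280
α = (3/2)·(1 − 2.400/4.1280) = 0.628

α = 0.628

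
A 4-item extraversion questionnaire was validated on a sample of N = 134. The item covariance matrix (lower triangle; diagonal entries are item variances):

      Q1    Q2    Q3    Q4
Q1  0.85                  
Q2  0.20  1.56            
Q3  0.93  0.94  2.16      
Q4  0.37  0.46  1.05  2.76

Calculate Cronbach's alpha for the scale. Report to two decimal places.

ΣVar(i) = 0.85 + 1.56 + 2.16 + 2.76 = 7.33
Sum of off-diagonal covariances = 3.95
Var(T) = 7.33 + 2 × 3.95 = 15.23
α = (k/(k−1))·(1 − ΣVar(i)/Var(T)) = (4/3)·(1 − 7.33/15.23) = 0.69

Cronbach's alpha = 0.69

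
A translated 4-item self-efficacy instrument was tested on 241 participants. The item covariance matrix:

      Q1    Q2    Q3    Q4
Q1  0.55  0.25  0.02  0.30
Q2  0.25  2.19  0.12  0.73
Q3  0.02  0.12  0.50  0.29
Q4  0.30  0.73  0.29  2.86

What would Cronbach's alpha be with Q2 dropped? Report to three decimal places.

Remaining items: Q1, Q3, Q4 (k = 3).
Σσ²ᵢ = 0.55 + 0.50 + 2.86 = 3.91
total variance = 3.91 + 2 × 0.61 = 5.13
α (item deleted) = (3/2)·(1 − 3.91/5.13) = 0.357

Cronbach's alpha = 0.357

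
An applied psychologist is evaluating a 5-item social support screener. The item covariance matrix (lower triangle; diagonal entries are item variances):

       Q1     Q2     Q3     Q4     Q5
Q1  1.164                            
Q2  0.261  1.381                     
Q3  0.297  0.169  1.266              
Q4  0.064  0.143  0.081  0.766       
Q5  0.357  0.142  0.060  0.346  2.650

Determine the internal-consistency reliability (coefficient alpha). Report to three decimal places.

ΣVar(i) = 1.164 + 1.381 + 1.266 + 0.766 + 2.650 = 7.227
Sum of the distinct covariances = 1.920
total variance = 7.227 + 2 × 1.920 = 11.067
α = (k/(k−1))·(1 − ΣVar(i)/total variance) = (5/4)·(1 − 7.227/11.067) = 0.434

coefficient alpha = 0.434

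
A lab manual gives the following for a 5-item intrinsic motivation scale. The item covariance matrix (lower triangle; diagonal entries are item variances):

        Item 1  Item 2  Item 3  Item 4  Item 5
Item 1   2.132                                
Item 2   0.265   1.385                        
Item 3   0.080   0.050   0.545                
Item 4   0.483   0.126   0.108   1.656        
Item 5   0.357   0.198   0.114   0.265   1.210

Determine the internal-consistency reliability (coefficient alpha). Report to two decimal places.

coefficient alpha = 0.46

sum of item variances = 2.132 + 1.385 + 0.545 + 1.656 + 1.210 = 6.928
Sum of the distinct covariances = 2.046
total variance = 6.928 + 2 × 2.046 = 11.020
α = (k/(k−1))·(1 − sum of item variances/total variance) = (5/4)·(1 − 6.928/11.020) = 0.46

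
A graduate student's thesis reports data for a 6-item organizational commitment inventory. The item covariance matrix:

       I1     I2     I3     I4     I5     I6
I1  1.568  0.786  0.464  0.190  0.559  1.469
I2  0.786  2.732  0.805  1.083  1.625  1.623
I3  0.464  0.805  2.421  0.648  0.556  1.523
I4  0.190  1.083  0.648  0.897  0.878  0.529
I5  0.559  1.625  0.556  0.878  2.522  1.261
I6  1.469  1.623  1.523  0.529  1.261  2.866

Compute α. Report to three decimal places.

α = 0.819

sum of item variances = 1.568 + 2.732 + 2.421 + 0.897 + 2.522 + 2.866 = 13.006
Σ_{i<j} σ_ij = 13.999
Var(T) = 13.006 + 2 × 13.999 = 41.004
α = (k/(k−1))·(1 − sum of item variances/Var(T)) = (6/5)·(1 − 13.006/41.004) = 0.819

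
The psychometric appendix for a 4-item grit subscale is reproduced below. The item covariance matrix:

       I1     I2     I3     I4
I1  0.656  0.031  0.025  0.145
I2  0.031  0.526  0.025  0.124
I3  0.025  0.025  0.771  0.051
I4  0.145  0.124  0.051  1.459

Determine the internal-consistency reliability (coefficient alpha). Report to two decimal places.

Σσᵢ² = 0.656 + 0.526 + 0.771 + 1.459 = 3.412
Sum of the distinct covariances = 0.401
Var(T) = 3.412 + 2 × 0.401 = 4.214
α = (k/(k−1))·(1 − Σσᵢ²/Var(T)) = (4/3)·(1 − 3.412/4.214) = 0.25

α = 0.25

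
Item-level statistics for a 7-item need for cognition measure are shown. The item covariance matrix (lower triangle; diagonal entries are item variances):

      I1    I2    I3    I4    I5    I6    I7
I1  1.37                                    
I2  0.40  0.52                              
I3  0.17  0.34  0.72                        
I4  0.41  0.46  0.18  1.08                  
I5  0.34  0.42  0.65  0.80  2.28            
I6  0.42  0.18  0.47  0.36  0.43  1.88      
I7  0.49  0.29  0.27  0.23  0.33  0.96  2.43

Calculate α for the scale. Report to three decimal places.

Σσ²ᵢ = 1.37 + 0.52 + 0.72 + 1.08 + 2.28 + 1.88 + 2.43 = 10.28
Σ_{i<j} σ_ij = 8.60
σ²_T = 10.28 + 2 × 8.60 = 27.48
α = (k/(k−1))·(1 − Σσ²ᵢ/σ²_T) = (7/6)·(1 − 10.28/27.48) = 0.730

α = 0.730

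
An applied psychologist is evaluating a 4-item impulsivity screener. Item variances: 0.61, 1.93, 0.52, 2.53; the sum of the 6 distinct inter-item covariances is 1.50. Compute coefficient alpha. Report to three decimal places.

coefficient alpha = 0.466

sum of item variances = 0.61 + 1.93 + 0.52 + 2.53 = 5.59
Sum of distinct covariances = 1.50
σ²_T = sum of item variances + 2·Σcov = 5.59 + 2 × 1.50 = 8.59
α = (4/3)·(1 − 5.59/8.59) = 0.466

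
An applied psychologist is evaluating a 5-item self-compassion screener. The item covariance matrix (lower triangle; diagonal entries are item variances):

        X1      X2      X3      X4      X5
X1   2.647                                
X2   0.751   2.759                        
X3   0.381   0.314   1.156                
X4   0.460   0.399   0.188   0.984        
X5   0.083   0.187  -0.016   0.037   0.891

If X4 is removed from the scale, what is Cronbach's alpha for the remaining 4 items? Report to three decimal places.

α = 0.418

Remaining items: X1, X2, X3, X5 (k = 4).
Σσᵢ² = 2.647 + 2.759 + 1.156 + 0.891 = 7.453
total variance = 7.453 + 2 × 1.700 = 10.853
α (item deleted) = (4/3)·(1 − 7.453/10.853) = 0.418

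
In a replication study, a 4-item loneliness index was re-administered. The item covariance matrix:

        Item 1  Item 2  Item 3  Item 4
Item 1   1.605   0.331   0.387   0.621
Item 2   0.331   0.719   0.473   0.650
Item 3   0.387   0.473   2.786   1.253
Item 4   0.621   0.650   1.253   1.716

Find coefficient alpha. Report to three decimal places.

α = 0.695

Σσ²ᵢ = 1.605 + 0.719 + 2.786 + 1.716 = 6.826
Sum of the distinct covariances = 3.715
σ²_T = 6.826 + 2 × 3.715 = 14.256
α = (k/(k−1))·(1 − Σσ²ᵢ/σ²_T) = (4/3)·(1 − 6.826/14.256) = 0.695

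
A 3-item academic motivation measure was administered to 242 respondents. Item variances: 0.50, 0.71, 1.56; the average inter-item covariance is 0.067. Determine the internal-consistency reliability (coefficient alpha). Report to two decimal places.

α = 0.19

sum of item variances = 0.50 + 0.71 + 1.56 = 2.77
Sum of the 3 distinct covariances = 3 × 0.067 = 0.201
total variance = sum of item variances + 2·Σcov = 2.77 + 2 × 0.201 = 3.172
α = (3/2)·(1 − 2.77/3.172) = 0.19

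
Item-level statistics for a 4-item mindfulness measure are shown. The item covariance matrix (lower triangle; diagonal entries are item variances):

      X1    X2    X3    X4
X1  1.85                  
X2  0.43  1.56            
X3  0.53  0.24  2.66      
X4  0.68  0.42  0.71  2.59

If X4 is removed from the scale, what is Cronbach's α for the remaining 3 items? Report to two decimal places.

α = 0.43

Remaining items: X1, X2, X3 (k = 3).
ΣVar(i) = 1.85 + 1.56 + 2.66 = 6.07
Var(T) = 6.07 + 2 × 1.20 = 8.47
α (item deleted) = (3/2)·(1 − 6.07/8.47) = 0.43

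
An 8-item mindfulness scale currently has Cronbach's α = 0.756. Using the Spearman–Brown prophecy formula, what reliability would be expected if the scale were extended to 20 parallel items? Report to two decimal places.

Length factor m = 20/8 = 2.5000
α' = m·α / (1 + (m−1)·α)
   = 20/8 × 0.756 / (1 + (20/8 − 1) × 0.756)
   = 1.8900 / 2.1340 = 0.89

predicted reliability = 0.89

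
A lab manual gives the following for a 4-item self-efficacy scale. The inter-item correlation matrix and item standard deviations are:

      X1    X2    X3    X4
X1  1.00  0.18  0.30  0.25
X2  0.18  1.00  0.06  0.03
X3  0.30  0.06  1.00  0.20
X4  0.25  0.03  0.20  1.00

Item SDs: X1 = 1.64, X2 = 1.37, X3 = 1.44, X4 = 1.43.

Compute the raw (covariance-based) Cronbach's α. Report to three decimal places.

α = 0.460

Σσ²ᵢ = 1.64² + 1.37² + 1.44² + 1.43² = 8.6850
Covariances σ_ij = r_ij · s_i · s_j:
  σ(X1,X2) = 0.18 × 1.64 × 1.37 = 0.4044
  σ(X1,X3) = 0.30 × 1.64 × 1.44 = 0.7085
  σ(X1,X4) = 0.25 × 1.64 × 1.43 = 0.5863
  σ(X2,X3) = 0.06 × 1.37 × 1.44 = 0.1184
  σ(X2,X4) = 0.03 × 1.37 × 1.43 = 0.0588
  σ(X3,X4) = 0.20 × 1.44 × 1.43 = 0.4118
σ²_T = Σσ²ᵢ + 2·Σσ_ij = 8.6850 + 2 × 2.2882 = 13.2614
α = (4/3)·(1 − 8.6850/13.2614) = 0.460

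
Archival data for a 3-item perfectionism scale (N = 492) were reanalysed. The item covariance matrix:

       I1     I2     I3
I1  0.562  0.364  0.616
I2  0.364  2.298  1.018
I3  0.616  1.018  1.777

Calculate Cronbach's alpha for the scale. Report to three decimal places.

Cronbach's alpha = 0.694

sum of item variances = 0.562 + 2.298 + 1.777 = 4.637
Sum of off-diagonal covariances = 1.998
σ²_T = 4.637 + 2 × 1.998 = 8.633
α = (k/(k−1))·(1 − sum of item variances/σ²_T) = (3/2)·(1 − 4.637/8.633) = 0.694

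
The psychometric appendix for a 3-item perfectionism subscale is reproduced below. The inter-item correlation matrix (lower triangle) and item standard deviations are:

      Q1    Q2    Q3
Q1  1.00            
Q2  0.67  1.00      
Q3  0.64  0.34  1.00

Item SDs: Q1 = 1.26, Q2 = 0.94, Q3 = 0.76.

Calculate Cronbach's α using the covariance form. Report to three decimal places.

α = 0.780

Σσ²ᵢ = 1.26² + 0.94² + 0.76² = 3.0488
Covariances σ_ij = r_ij · s_i · s_j:
  σ(Q1,Q2) = 0.67 × 1.26 × 0.94 = 0.7935
  σ(Q1,Q3) = 0.64 × 1.26 × 0.76 = 0.6129
  σ(Q2,Q3) = 0.34 × 0.94 × 0.76 = 0.2429
σ²_T = Σσ²ᵢ + 2·Σσ_ij = 3.0488 + 2 × 1.6493 = 6.3474
α = (3/2)·(1 − 3.0488/6.3474) = 0.780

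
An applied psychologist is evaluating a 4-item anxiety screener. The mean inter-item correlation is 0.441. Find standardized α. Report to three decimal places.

Standardized α = k·r̄ / (1 + (k−1)·r̄) = 4 × 0.441 / (1 + 3 × 0.441)
  = 1.7640 / 2.3230 = 0.759

α = 0.759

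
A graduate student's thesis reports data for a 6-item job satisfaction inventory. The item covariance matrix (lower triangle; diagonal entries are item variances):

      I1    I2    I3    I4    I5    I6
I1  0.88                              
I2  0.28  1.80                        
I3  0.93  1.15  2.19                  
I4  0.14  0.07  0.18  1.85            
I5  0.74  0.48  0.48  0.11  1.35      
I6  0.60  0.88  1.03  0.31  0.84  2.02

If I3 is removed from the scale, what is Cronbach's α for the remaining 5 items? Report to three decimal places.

Remaining items: I1, I2, I4, I5, I6 (k = 5).
Σσᵢ² = 0.88 + 1.80 + 1.85 + 1.35 + 2.02 = 7.90
σ²_total = 7.90 + 2 × 4.45 = 16.80
α (item deleted) = (5/4)·(1 − 7.90/16.80) = 0.662

α = 0.662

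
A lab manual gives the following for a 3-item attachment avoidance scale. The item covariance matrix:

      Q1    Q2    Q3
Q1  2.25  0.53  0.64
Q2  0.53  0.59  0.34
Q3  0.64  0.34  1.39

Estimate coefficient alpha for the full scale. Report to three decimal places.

Σσ²ᵢ = 2.25 + 0.59 + 1.39 = 4.23
Sum of off-diagonal covariances = 1.51
σ²_total = 4.23 + 2 × 1.51 = 7.25
α = (k/(k−1))·(1 − Σσ²ᵢ/σ²_total) = (3/2)·(1 − 4.23/7.25) = 0.625

coefficient alpha = 0.625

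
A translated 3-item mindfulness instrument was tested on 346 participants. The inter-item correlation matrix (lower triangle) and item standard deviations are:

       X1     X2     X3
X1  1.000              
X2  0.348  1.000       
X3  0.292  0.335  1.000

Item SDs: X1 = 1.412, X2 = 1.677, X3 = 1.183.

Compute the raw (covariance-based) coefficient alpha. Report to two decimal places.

coefficient alpha = 0.58

Σσ²ᵢ = 1.412² + 1.677² + 1.183² = 6.2056
Covariances σ_ij = r_ij · s_i · s_j:
  σ(X1,X2) = 0.348 × 1.412 × 1.677 = 0.8240
  σ(X1,X3) = 0.292 × 1.412 × 1.183 = 0.4878
  σ(X2,X3) = 0.335 × 1.677 × 1.183 = 0.6646
σ²_T = Σσ²ᵢ + 2·Σσ_ij = 6.2056 + 2 × 1.9764 = 10.1584
α = (3/2)·(1 − 6.2056/10.1584) = 0.58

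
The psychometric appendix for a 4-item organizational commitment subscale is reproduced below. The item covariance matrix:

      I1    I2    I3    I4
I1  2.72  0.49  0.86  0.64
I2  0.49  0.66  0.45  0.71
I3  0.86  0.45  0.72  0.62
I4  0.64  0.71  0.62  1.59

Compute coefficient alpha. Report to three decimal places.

sum of item variances = 2.72 + 0.66 + 0.72 + 1.59 = 5.69
Σ_{i<j} σ_ij = 3.77
Var(T) = 5.69 + 2 × 3.77 = 13.23
α = (k/(k−1))·(1 − sum of item variances/Var(T)) = (4/3)·(1 − 5.69/13.23) = 0.760

coefficient alpha = 0.760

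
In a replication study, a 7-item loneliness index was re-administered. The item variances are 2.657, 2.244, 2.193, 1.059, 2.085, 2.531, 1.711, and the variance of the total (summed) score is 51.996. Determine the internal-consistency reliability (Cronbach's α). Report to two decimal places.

sum of item variances = 2.657 + 2.244 + 2.193 + 1.059 + 2.085 + 2.531 + 1.711 = 14.480
α = (k/(k−1))·(1 − sum of item variances/Var(T)) = (7/6)·(1 − 14.480/51.996) = 0.84

Cronbach's α = 0.84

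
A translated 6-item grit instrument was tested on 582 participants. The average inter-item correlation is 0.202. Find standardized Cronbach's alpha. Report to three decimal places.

Standardized α = k·r̄ / (1 + (k−1)·r̄) = 6 × 0.202 / (1 + 5 × 0.202)
  = 1.2120 / 2.0100 = 0.603

α = 0.603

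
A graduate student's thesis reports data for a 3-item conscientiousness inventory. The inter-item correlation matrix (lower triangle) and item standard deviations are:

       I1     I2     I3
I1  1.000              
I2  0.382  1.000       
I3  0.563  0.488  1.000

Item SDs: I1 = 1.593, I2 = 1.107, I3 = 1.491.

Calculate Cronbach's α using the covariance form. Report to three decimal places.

Σσ²ᵢ = 1.593² + 1.107² + 1.491² = 5.9862
Covariances σ_ij = r_ij · s_i · s_j:
  σ(I1,I2) = 0.382 × 1.593 × 1.107 = 0.6736
  σ(I1,I3) = 0.563 × 1.593 × 1.491 = 1.3372
  σ(I2,I3) = 0.488 × 1.107 × 1.491 = 0.8055
σ²_T = Σσ²ᵢ + 2·Σσ_ij = 5.9862 + 2 × 2.8163 = 11.6188
α = (3/2)·(1 − 5.9862/11.6188) = 0.727

α = 0.727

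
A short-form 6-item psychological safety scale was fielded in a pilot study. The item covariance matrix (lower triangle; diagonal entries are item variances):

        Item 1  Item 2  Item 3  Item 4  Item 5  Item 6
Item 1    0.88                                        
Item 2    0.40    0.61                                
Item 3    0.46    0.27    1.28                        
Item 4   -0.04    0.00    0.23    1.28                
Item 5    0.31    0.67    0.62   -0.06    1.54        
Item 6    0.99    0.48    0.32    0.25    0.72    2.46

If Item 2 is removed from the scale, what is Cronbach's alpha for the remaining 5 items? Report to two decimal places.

Remaining items: Item 1, Item 3, Item 4, Item 5, Item 6 (k = 5).
Σσᵢ² = 0.88 + 1.28 + 1.28 + 1.54 + 2.46 = 7.44
σ²_total = 7.44 + 2 × 3.80 = 15.04
α (item deleted) = (5/4)·(1 − 7.44/15.04) = 0.63

Cronbach's alpha = 0.63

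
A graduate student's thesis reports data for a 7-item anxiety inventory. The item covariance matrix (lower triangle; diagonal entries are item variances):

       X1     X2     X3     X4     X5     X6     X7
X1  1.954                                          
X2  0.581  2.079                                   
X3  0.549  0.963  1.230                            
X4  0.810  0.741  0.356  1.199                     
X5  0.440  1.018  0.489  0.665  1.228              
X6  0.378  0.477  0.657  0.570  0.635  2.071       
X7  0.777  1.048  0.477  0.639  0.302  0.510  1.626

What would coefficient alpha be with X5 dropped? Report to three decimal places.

Remaining items: X1, X2, X3, X4, X6, X7 (k = 6).
Σσ²ᵢ = 1.954 + 2.079 + 1.230 + 1.199 + 2.071 + 1.626 = 10.159
total variance = 10.159 + 2 × 9.533 = 29.225
α (item deleted) = (6/5)·(1 − 10.159/29.225) = 0.783

α = 0.783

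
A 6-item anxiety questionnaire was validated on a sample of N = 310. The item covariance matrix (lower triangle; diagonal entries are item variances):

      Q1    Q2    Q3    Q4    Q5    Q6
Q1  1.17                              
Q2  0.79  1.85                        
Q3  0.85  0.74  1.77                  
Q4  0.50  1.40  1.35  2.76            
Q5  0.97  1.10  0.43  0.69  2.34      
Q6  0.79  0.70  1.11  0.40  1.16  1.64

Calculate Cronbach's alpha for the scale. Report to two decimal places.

α = 0.83

Σσ²ᵢ = 1.17 + 1.85 + 1.77 + 2.76 + 2.34 + 1.64 = 11.53
Sum of the distinct covariances = 12.98
Var(T) = 11.53 + 2 × 12.98 = 37.49
α = (k/(k−1))·(1 − Σσ²ᵢ/Var(T)) = (6/5)·(1 − 11.53/37.49) = 0.83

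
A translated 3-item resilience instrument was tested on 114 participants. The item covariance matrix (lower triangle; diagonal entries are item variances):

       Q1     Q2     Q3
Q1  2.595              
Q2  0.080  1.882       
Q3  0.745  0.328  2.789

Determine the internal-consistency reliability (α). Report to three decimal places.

α = 0.361

Σσᵢ² = 2.595 + 1.882 + 2.789 = 7.266
Σ_{i<j} σ_ij = 1.153
total variance = 7.266 + 2 × 1.153 = 9.572
α = (k/(k−1))·(1 − Σσᵢ²/total variance) = (3/2)·(1 − 7.266/9.572) = 0.361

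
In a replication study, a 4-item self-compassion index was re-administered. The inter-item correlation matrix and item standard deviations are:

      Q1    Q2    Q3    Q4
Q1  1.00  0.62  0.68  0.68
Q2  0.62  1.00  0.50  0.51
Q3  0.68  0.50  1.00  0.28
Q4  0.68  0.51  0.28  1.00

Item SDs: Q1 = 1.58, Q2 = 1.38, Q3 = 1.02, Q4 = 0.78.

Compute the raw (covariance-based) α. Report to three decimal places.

Σσ²ᵢ = 1.58² + 1.38² + 1.02² + 0.78² = 6.0496
Covariances σ_ij = r_ij · s_i · s_j:
  σ(Q1,Q2) = 0.62 × 1.58 × 1.38 = 1.3518
  σ(Q1,Q3) = 0.68 × 1.58 × 1.02 = 1.0959
  σ(Q1,Q4) = 0.68 × 1.58 × 0.78 = 0.8380
  σ(Q2,Q3) = 0.50 × 1.38 × 1.02 = 0.7038
  σ(Q2,Q4) = 0.51 × 1.38 × 0.78 = 0.5490
  σ(Q3,Q4) = 0.28 × 1.02 × 0.78 = 0.2228
σ²_T = Σσ²ᵢ + 2·Σσ_ij = 6.0496 + 2 × 4.7613 = 15.5722
α = (4/3)·(1 − 6.0496/15.5722) = 0.815

α = 0.815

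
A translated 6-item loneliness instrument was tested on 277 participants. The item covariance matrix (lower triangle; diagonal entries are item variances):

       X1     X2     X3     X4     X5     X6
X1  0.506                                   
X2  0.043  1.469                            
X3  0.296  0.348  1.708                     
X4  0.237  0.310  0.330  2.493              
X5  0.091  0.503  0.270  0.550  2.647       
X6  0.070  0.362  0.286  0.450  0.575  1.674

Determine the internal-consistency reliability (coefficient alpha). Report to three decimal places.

Σσ²ᵢ = 0.506 + 1.469 + 1.708 + 2.493 + 2.647 + 1.674 = 10.497
Sum of off-diagonal covariances = 4.721
total variance = 10.497 + 2 × 4.721 = 19.939
α = (k/(k−1))·(1 − Σσ²ᵢ/total variance) = (6/5)·(1 − 10.497/19.939) = 0.568

coefficient alpha = 0.568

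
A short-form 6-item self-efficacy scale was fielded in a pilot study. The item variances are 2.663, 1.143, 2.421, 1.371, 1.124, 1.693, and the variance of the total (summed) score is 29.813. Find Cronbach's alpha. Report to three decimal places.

α = 0.781

Σσ²ᵢ = 2.663 + 1.143 + 2.421 + 1.371 + 1.124 + 1.693 = 10.415
α = (k/(k−1))·(1 − Σσ²ᵢ/Var(T)) = (6/5)·(1 − 10.415/29.813) = 0.781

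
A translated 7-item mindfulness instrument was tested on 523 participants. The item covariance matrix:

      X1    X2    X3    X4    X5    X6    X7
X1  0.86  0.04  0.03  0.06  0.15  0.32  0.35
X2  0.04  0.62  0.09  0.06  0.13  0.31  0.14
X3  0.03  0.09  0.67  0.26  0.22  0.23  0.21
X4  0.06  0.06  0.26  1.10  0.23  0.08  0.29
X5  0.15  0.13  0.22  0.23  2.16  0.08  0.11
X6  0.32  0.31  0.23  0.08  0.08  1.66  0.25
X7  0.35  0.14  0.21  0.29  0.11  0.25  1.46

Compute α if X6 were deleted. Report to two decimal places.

α = 0.49

Remaining items: X1, X2, X3, X4, X5, X7 (k = 6).
sum of item variances = 0.86 + 0.62 + 0.67 + 1.10 + 2.16 + 1.46 = 6.87
σ²_T = 6.87 + 2 × 2.37 = 11.61
α (item deleted) = (6/5)·(1 − 6.87/11.61) = 0.49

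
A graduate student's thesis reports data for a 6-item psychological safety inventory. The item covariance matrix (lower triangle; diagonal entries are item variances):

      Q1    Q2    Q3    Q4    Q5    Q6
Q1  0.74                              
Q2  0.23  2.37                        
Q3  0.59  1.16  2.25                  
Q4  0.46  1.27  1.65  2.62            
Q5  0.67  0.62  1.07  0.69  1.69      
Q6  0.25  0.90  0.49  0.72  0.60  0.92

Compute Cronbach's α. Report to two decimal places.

α = 0.82

Σσᵢ² = 0.74 + 2.37 + 2.25 + 2.62 + 1.69 + 0.92 = 10.59
Sum of the distinct covariances = 11.37
σ²_T = 10.59 + 2 × 11.37 = 33.33
α = (k/(k−1))·(1 − Σσᵢ²/σ²_T) = (6/5)·(1 − 10.59/33.33) = 0.82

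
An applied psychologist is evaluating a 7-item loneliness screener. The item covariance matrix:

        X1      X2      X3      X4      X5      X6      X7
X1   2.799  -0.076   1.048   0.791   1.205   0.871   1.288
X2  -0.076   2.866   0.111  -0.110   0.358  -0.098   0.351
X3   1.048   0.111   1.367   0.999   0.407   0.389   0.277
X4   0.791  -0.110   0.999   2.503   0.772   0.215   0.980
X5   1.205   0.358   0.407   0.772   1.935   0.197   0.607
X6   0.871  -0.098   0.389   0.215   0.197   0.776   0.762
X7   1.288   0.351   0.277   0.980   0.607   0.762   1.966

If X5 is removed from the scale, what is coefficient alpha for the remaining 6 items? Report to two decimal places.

coefficient alpha = 0.67

Remaining items: X1, X2, X3, X4, X6, X7 (k = 6).
sum of item variances = 2.799 + 2.866 + 1.367 + 2.503 + 0.776 + 1.966 = 12.277
σ²_T = 12.277 + 2 × 7.798 = 27.873
α (item deleted) = (6/5)·(1 − 12.277/27.873) = 0.67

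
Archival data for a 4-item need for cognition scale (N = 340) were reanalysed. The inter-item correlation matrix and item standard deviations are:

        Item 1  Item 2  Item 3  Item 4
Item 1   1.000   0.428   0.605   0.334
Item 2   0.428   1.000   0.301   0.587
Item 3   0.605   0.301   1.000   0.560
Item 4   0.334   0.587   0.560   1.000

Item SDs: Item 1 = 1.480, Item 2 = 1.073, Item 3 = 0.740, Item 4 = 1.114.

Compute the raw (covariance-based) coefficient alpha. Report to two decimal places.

Σσ²ᵢ = 1.480² + 1.073² + 0.740² + 1.114² = 5.1303
Covariances σ_ij = r_ij · s_i · s_j:
  σ(Item 1,Item 2) = 0.428 × 1.480 × 1.073 = 0.6797
  σ(Item 1,Item 3) = 0.605 × 1.480 × 0.740 = 0.6626
  σ(Item 1,Item 4) = 0.334 × 1.480 × 1.114 = 0.5507
  σ(Item 2,Item 3) = 0.301 × 1.073 × 0.740 = 0.2390
  σ(Item 2,Item 4) = 0.587 × 1.073 × 1.114 = 0.7017
  σ(Item 3,Item 4) = 0.560 × 0.740 × 1.114 = 0.4616
σ²_T = Σσ²ᵢ + 2·Σσ_ij = 5.1303 + 2 × 3.2953 = 11.7209
α = (4/3)·(1 − 5.1303/11.7209) = 0.75

coefficient alpha = 0.75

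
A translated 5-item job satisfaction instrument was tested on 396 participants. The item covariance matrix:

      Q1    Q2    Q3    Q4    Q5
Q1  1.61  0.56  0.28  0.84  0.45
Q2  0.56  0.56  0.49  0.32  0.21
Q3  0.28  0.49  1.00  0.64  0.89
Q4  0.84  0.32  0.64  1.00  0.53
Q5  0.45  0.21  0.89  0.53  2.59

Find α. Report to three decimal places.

ΣVar(i) = 1.61 + 0.56 + 1.00 + 1.00 + 2.59 = 6.76
Sum of the distinct covariances = 5.21
σ²_total = 6.76 + 2 × 5.21 = 17.18
α = (k/(k−1))·(1 − ΣVar(i)/σ²_total) = (5/4)·(1 − 6.76/17.18) = 0.758

α = 0.758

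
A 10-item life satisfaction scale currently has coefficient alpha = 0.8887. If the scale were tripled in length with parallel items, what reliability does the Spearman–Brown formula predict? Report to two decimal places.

Length factor m = 3
α' = m·α / (1 + (m−1)·α)
   = 3 × 0.8887 / (1 + (3 − 1) × 0.8887)
   = 2.6661 / 2.7774 = 0.96

predicted reliability = 0.96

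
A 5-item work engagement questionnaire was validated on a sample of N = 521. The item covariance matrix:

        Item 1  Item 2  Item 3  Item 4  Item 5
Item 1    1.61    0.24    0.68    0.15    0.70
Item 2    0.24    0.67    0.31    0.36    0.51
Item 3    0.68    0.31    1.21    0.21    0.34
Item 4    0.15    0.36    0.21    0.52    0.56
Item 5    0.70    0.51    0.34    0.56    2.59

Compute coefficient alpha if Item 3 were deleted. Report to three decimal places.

coefficient alpha = 0.644

Remaining items: Item 1, Item 2, Item 4, Item 5 (k = 4).
Σσ²ᵢ = 1.61 + 0.67 + 0.52 + 2.59 = 5.39
σ²_T = 5.39 + 2 × 2.52 = 10.43
α (item deleted) = (4/3)·(1 − 5.39/10.43) = 0.644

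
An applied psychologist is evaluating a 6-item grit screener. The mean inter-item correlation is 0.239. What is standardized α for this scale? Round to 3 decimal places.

Standardized α = k·r̄ / (1 + (k−1)·r̄) = 6 × 0.239 / (1 + 5 × 0.239)
  = 1.4340 / 2.1950 = 0.653

standardized α = 0.653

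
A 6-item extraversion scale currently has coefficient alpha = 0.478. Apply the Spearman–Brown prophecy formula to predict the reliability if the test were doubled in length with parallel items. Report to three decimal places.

Length factor m = 2
α' = m·α / (1 + (m−1)·α)
   = 2 × 0.478 / (1 + (2 − 1) × 0.478)
   = 0.9560 / 1.4780 = 0.647

predicted reliability = 0.647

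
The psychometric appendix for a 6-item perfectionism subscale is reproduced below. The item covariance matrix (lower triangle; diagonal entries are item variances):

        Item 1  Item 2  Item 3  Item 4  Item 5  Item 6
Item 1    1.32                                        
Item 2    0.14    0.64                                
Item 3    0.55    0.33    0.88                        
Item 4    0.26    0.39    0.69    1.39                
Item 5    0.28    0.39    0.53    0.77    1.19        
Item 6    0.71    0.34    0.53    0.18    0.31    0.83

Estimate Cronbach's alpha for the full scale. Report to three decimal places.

Cronbach's alpha = 0.806

Σσᵢ² = 1.32 + 0.64 + 0.88 + 1.39 + 1.19 + 0.83 = 6.25
Sum of the distinct covariances = 6.40
Var(T) = 6.25 + 2 × 6.40 = 19.05
α = (k/(k−1))·(1 − Σσᵢ²/Var(T)) = (6/5)·(1 − 6.25/19.05) = 0.806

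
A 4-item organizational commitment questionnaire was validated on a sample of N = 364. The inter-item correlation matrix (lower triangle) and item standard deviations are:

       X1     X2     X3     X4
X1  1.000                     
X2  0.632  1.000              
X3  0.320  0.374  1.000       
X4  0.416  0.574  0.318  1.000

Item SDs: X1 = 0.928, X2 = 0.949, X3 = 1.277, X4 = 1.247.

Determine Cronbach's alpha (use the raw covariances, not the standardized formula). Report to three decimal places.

Cronbach's alpha = 0.737

Σσ²ᵢ = 0.928² + 0.949² + 1.277² + 1.247² = 4.9475
Covariances σ_ij = r_ij · s_i · s_j:
  σ(X1,X2) = 0.632 × 0.928 × 0.949 = 0.5566
  σ(X1,X3) = 0.320 × 0.928 × 1.277 = 0.3792
  σ(X1,X4) = 0.416 × 0.928 × 1.247 = 0.4814
  σ(X2,X3) = 0.374 × 0.949 × 1.277 = 0.4532
  σ(X2,X4) = 0.574 × 0.949 × 1.247 = 0.6793
  σ(X3,X4) = 0.318 × 1.277 × 1.247 = 0.5064
σ²_T = Σσ²ᵢ + 2·Σσ_ij = 4.9475 + 2 × 3.0561 = 11.0597
α = (4/3)·(1 − 4.9475/11.0597) = 0.737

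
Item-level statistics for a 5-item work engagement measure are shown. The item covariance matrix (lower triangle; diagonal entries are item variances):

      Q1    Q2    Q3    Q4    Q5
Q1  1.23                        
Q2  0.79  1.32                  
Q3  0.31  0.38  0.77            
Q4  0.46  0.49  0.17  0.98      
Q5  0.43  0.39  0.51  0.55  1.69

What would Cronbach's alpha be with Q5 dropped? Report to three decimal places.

Cronbach's alpha = 0.730

Remaining items: Q1, Q2, Q3, Q4 (k = 4).
ΣVar(i) = 1.23 + 1.32 + 0.77 + 0.98 = 4.30
total variance = 4.30 + 2 × 2.60 = 9.50
α (item deleted) = (4/3)·(1 − 4.30/9.50) = 0.730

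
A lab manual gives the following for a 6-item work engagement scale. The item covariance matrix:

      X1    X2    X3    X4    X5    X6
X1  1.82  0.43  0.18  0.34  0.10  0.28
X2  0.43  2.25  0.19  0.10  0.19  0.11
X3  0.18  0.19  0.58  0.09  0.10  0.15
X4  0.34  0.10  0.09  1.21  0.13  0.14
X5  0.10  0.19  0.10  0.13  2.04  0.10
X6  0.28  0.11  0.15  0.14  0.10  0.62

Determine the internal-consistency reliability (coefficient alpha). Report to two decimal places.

α = 0.46

ΣVar(i) = 1.82 + 2.25 + 0.58 + 1.21 + 2.04 + 0.62 = 8.52
Σ_{i<j} σ_ij = 2.63
σ²_total = 8.52 + 2 × 2.63 = 13.78
α = (k/(k−1))·(1 − ΣVar(i)/σ²_total) = (6/5)·(1 − 8.52/13.78) = 0.46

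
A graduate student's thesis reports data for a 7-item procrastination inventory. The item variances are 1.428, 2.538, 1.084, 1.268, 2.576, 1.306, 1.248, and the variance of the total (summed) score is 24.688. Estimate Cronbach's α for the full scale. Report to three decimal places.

Σσ²ᵢ = 1.428 + 2.538 + 1.084 + 1.268 + 2.576 + 1.306 + 1.248 = 11.448
α = (k/(k−1))·(1 − Σσ²ᵢ/σ²_total) = (7/6)·(1 − 11.448/24.688) = 0.626

Cronbach's α = 0.626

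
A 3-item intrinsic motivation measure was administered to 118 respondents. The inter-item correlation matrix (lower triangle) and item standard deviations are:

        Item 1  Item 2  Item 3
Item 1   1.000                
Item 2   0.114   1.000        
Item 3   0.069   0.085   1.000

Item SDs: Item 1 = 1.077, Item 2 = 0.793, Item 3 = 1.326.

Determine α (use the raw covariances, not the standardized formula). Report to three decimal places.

Σσ²ᵢ = 1.077² + 0.793² + 1.326² = 3.5471
Covariances σ_ij = r_ij · s_i · s_j:
  σ(Item 1,Item 2) = 0.114 × 1.077 × 0.793 = 0.0974
  σ(Item 1,Item 3) = 0.069 × 1.077 × 1.326 = 0.0985
  σ(Item 2,Item 3) = 0.085 × 0.793 × 1.326 = 0.0894
σ²_T = Σσ²ᵢ + 2·Σσ_ij = 3.5471 + 2 × 0.2853 = 4.1177
α = (3/2)·(1 − 3.5471/4.1177) = 0.208

α = 0.208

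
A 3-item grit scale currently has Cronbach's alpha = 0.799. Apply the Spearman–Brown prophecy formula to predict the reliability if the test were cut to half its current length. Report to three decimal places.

Length factor m = 1/2
α' = m·α / (1 − (1−m)·α)
   = 1/2 × 0.799 / (1 − (1 − 1/2) × 0.799)
   = 0.3995 / 0.6005 = 0.665

predicted reliability = 0.665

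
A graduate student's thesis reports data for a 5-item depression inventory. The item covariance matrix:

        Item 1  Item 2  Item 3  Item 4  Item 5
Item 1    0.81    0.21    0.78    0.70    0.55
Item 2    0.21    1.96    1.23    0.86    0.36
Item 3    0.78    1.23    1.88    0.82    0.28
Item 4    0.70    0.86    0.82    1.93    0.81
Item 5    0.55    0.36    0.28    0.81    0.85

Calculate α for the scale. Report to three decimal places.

α = 0.800

Σσᵢ² = 0.81 + 1.96 + 1.88 + 1.93 + 0.85 = 7.43
Σ_{i<j} σ_ij = 6.60
σ²_T = 7.43 + 2 × 6.60 = 20.63
α = (k/(k−1))·(1 − Σσᵢ²/σ²_T) = (5/4)·(1 − 7.43/20.63) = 0.800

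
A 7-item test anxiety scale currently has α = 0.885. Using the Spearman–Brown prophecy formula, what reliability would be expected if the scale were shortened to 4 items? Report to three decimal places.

Length factor m = 4/7 = 0.5714
α' = m·α / (1 − (1−m)·α)
   = 4/7 × 0.885 / (1 − (1 − 4/7) × 0.885)
   = 0.5057 / 0.6207 = 0.815

predicted reliability = 0.815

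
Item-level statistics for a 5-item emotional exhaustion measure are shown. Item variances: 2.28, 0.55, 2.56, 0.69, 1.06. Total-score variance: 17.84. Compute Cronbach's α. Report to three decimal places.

ΣVar(i) = 2.28 + 0.55 + 2.56 + 0.69 + 1.06 = 7.14
α = (k/(k−1))·(1 − ΣVar(i)/σ²_T) = (5/4)·(1 − 7.14/17.84) = 0.750

α = 0.750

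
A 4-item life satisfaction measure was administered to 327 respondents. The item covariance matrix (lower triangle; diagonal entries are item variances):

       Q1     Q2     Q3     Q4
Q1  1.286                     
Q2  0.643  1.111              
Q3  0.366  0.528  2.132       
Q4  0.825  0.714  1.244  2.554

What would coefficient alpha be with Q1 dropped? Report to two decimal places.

α = 0.69

Remaining items: Q2, Q3, Q4 (k = 3).
Σσ²ᵢ = 1.111 + 2.132 + 2.554 = 5.797
total variance = 5.797 + 2 × 2.486 = 10.769
α (item deleted) = (3/2)·(1 − 5.797/10.769) = 0.69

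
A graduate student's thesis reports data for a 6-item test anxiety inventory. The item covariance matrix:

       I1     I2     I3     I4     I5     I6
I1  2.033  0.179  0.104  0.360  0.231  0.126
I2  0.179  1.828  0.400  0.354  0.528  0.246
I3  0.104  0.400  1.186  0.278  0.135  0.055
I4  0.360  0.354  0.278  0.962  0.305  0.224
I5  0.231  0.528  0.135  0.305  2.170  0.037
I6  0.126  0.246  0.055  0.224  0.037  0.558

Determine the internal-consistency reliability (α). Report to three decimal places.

α = 0.539

ΣVar(i) = 2.033 + 1.828 + 1.186 + 0.962 + 2.170 + 0.558 = 8.737
Σ_{i<j} σ_ij = 3.562
σ²_T = 8.737 + 2 × 3.562 = 15.861
α = (k/(k−1))·(1 − ΣVar(i)/σ²_T) = (6/5)·(1 − 8.737/15.861) = 0.539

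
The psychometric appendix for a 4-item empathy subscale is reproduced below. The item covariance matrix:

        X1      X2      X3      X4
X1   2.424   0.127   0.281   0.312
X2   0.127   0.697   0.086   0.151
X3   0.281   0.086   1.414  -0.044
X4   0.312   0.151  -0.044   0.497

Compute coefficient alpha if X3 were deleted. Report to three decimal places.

Remaining items: X1, X2, X4 (k = 3).
ΣVar(i) = 2.424 + 0.697 + 0.497 = 3.618
total variance = 3.618 + 2 × 0.590 = 4.798
α (item deleted) = (3/2)·(1 − 3.618/4.798) = 0.369

coefficient alpha = 0.369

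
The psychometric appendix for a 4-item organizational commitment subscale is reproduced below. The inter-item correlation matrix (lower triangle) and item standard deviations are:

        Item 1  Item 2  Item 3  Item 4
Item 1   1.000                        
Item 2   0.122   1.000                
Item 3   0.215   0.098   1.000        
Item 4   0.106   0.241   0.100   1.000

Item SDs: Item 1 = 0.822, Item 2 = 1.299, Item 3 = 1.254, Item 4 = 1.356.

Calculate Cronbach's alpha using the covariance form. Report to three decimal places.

Σσ²ᵢ = 0.822² + 1.299² + 1.254² + 1.356² = 5.7743
Covariances σ_ij = r_ij · s_i · s_j:
  σ(Item 1,Item 2) = 0.122 × 0.822 × 1.299 = 0.1303
  σ(Item 1,Item 3) = 0.215 × 0.822 × 1.254 = 0.2216
  σ(Item 1,Item 4) = 0.106 × 0.822 × 1.356 = 0.1182
  σ(Item 2,Item 3) = 0.098 × 1.299 × 1.254 = 0.1596
  σ(Item 2,Item 4) = 0.241 × 1.299 × 1.356 = 0.4245
  σ(Item 3,Item 4) = 0.100 × 1.254 × 1.356 = 0.1700
σ²_T = Σσ²ᵢ + 2·Σσ_ij = 5.7743 + 2 × 1.2242 = 8.2227
α = (4/3)·(1 − 5.7743/8.2227) = 0.397

α = 0.397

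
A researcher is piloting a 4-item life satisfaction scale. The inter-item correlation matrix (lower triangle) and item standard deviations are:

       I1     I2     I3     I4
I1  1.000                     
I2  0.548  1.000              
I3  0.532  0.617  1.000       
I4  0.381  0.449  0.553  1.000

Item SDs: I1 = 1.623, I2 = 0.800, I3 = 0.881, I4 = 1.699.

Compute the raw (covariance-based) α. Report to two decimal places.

Σσ²ᵢ = 1.623² + 0.800² + 0.881² + 1.699² = 6.9369
Covariances σ_ij = r_ij · s_i · s_j:
  σ(I1,I2) = 0.548 × 1.623 × 0.800 = 0.7115
  σ(I1,I3) = 0.532 × 1.623 × 0.881 = 0.7607
  σ(I1,I4) = 0.381 × 1.623 × 1.699 = 1.0506
  σ(I2,I3) = 0.617 × 0.800 × 0.881 = 0.4349
  σ(I2,I4) = 0.449 × 0.800 × 1.699 = 0.6103
  σ(I3,I4) = 0.553 × 0.881 × 1.699 = 0.8277
σ²_T = Σσ²ᵢ + 2·Σσ_ij = 6.9369 + 2 × 4.3957 = 15.7283
α = (4/3)·(1 − 6.9369/15.7283) = 0.75

α = 0.75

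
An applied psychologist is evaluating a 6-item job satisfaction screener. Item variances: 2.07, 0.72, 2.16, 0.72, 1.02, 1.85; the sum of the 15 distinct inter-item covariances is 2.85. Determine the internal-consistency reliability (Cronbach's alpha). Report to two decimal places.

Cronbach's alpha = 0.48

ΣVar(i) = 2.07 + 0.72 + 2.16 + 0.72 + 1.02 + 1.85 = 8.54
Sum of distinct covariances = 2.85
Var(T) = ΣVar(i) + 2·Σcov = 8.54 + 2 × 2.85 = 14.24
α = (6/5)·(1 − 8.54/14.24) = 0.48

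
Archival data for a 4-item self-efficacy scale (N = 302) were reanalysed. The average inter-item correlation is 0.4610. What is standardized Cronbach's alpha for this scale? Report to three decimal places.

Standardized α = k·r̄ / (1 + (k−1)·r̄) = 4 × 0.4610 / (1 + 3 × 0.4610)
  = 1.8440 / 2.3830 = 0.774

standardized Cronbach's alpha = 0.774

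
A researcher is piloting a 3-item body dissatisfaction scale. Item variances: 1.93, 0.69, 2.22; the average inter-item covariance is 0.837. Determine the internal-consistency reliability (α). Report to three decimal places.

α = 0.764

sum of item variances = 1.93 + 0.69 + 2.22 = 4.84
Sum of the 3 distinct covariances = 3 × 0.837 = 2.511
total variance = sum of item variances + 2·Σcov = 4.84 + 2 × 2.511 = 9.862
α = (3/2)·(1 − 4.84/9.862) = 0.764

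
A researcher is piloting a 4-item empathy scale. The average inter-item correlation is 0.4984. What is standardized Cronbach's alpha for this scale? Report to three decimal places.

α = 0.799

Standardized α = k·r̄ / (1 + (k−1)·r̄) = 4 × 0.4984 / (1 + 3 × 0.4984)
  = 1.9936 / 2.4952 = 0.799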